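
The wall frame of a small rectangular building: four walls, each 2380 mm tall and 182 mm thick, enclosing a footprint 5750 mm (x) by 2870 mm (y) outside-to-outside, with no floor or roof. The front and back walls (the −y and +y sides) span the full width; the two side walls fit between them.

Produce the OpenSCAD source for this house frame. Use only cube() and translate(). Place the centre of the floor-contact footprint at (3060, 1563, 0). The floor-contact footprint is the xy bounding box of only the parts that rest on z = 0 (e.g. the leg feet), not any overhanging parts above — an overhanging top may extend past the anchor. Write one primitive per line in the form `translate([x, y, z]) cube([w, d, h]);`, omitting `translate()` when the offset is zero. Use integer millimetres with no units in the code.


translate([185, 128, 0]) cube([5750, 182, 2380]);
translate([185, 2816, 0]) cube([5750, 182, 2380]);
translate([185, 310, 0]) cube([182, 2506, 2380]);
translate([5753, 310, 0]) cube([182, 2506, 2380]);


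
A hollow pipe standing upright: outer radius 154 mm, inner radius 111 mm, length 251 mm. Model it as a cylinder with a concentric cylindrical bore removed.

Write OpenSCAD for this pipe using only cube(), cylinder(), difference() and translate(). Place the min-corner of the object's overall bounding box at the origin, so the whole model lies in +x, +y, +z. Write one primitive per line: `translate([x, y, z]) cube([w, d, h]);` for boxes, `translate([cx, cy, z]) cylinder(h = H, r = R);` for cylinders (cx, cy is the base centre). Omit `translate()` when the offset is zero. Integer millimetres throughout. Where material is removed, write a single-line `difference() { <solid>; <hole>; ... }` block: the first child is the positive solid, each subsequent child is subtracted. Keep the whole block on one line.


difference() { translate([154, 154, 0]) cylinder(h = 251, r = 154); translate([154, 154, 0]) cylinder(h = 251, r = 111); }


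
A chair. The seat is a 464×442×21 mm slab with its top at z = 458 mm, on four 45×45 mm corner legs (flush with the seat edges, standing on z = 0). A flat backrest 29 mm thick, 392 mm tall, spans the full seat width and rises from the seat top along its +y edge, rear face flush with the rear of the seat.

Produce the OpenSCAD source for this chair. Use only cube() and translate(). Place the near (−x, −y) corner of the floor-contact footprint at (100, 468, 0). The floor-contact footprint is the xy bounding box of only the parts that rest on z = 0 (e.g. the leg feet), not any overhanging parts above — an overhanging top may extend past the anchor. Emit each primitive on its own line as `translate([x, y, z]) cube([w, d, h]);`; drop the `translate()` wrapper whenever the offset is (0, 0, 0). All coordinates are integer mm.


translate([100, 468, 437]) cube([464, 442, 21]);
translate([100, 468, 0]) cube([45, 45, 437]);
translate([519, 468, 0]) cube([45, 45, 437]);
translate([100, 865, 0]) cube([45, 45, 437]);
translate([519, 865, 0]) cube([45, 45, 437]);
translate([100, 881, 458]) cube([464, 29, 392]);


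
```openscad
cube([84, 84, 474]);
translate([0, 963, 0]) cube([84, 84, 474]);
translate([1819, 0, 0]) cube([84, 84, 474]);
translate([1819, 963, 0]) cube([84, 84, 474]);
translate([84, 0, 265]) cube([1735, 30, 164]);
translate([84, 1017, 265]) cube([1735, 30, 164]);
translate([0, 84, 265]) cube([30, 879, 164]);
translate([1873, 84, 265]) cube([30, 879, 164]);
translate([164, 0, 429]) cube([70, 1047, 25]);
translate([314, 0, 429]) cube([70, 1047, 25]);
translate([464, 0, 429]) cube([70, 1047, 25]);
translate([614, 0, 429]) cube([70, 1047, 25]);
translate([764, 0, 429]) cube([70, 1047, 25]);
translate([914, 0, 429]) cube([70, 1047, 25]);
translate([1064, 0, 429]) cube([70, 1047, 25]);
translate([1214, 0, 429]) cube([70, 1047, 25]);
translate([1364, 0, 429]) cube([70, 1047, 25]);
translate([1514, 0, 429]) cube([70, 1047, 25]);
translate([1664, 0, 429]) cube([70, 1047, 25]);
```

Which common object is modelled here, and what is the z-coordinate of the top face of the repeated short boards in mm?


A bed frame. The slat-top height is 454 mm.

Four posts, four rails, and a row of slats — a bed frame. Slats sit on the rails at z = 265 + 164 = 429; with slat thickness 25, the top is 454 mm.


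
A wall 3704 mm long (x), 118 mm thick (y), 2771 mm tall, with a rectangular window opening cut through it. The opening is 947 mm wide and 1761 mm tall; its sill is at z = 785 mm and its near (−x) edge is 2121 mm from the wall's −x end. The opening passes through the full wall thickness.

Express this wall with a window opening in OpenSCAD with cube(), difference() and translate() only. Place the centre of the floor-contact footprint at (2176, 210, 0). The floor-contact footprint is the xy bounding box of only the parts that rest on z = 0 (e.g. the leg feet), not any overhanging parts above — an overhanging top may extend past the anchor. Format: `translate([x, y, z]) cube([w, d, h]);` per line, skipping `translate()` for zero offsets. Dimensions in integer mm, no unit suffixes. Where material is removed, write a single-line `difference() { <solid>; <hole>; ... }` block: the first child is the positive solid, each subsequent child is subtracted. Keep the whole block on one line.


difference() { translate([324, 151, 0]) cube([3704, 118, 2771]); translate([2445, 151, 785]) cube([947, 118, 1761]); }


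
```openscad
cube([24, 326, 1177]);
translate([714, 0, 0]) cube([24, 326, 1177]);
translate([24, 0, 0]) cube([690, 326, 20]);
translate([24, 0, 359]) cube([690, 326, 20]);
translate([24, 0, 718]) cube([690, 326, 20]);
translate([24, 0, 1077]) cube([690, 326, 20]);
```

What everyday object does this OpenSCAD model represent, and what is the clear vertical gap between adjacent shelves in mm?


A bookshelf. The clear shelf gap is 339 mm.

Two tall side panels with 4 horizontal boards between them — a bookshelf. The first two shelf undersides are at z = 0 and z = 359; with shelf thickness 20, the clear gap is 359 − 0 − 20 = 339 mm.


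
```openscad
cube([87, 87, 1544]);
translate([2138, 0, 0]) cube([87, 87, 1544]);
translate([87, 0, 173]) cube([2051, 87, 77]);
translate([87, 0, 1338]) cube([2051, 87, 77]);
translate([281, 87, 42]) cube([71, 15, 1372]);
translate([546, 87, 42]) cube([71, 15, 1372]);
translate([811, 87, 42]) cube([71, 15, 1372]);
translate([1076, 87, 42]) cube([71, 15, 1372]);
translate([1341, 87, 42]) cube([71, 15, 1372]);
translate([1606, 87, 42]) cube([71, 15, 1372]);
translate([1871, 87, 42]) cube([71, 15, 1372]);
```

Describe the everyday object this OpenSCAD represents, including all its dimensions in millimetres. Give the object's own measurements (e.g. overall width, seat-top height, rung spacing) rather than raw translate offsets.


A fence section. Two 87×87 mm posts, 1544 mm tall, stand on the floor with a clear span of 2051 mm between their inner faces. Two horizontal rails of 87×77 mm section span the gap between the posts with their undersides at z = 173 mm and z = 1338 mm, flush with the posts' −y face. 7 pickets, each 71 mm wide, 15 mm thick and 1372 mm tall, are fixed to the +y face of the rails with their bottoms at z = 42 mm, spaced across the span with a 194 mm gap after the −x post and between neighbouring pickets, with 196 mm left before the +x post.


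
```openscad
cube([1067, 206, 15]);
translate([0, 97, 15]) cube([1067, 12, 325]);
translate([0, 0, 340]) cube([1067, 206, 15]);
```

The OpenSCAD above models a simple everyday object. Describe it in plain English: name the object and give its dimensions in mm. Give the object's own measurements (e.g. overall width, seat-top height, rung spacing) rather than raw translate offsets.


An I-beam lying along x, 1067 mm long. Overall section height 355 mm. Two flanges 206 mm wide (y) and 15 mm thick, one on the floor and one at the top; a web 12 mm thick runs between them, centred on the flange width.


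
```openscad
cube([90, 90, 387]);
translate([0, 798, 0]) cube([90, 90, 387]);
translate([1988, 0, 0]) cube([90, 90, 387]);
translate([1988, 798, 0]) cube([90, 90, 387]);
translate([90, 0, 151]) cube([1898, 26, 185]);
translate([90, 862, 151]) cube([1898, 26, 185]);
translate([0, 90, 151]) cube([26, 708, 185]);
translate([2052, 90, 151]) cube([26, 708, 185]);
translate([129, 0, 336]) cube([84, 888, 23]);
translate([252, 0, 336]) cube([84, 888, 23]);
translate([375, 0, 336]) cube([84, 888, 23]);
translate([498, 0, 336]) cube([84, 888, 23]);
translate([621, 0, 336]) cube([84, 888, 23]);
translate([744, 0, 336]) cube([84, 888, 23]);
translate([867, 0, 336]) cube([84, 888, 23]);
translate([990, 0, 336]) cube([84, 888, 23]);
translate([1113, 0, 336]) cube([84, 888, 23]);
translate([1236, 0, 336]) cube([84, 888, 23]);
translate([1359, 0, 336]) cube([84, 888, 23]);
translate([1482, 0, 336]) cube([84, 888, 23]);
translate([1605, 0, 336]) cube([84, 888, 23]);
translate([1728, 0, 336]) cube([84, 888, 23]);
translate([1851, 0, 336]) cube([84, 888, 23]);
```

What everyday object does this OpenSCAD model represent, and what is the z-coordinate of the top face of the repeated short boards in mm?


A bed frame. The slat-top height is 359 mm.

Four posts, four rails, and a row of slats — a bed frame. Slats sit on the rails at z = 151 + 185 = 336; with slat thickness 23, the top is 359 mm.


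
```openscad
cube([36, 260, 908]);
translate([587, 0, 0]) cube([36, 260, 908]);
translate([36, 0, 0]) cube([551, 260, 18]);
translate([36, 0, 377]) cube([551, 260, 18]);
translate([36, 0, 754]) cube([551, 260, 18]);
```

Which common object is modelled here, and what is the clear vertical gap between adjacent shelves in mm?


A bookshelf. The clear shelf gap is 359 mm.

Two tall side panels with 3 horizontal boards between them — a bookshelf. The first two shelf undersides are at z = 0 and z = 377; with shelf thickness 18, the clear gap is 377 − 0 − 18 = 359 mm.


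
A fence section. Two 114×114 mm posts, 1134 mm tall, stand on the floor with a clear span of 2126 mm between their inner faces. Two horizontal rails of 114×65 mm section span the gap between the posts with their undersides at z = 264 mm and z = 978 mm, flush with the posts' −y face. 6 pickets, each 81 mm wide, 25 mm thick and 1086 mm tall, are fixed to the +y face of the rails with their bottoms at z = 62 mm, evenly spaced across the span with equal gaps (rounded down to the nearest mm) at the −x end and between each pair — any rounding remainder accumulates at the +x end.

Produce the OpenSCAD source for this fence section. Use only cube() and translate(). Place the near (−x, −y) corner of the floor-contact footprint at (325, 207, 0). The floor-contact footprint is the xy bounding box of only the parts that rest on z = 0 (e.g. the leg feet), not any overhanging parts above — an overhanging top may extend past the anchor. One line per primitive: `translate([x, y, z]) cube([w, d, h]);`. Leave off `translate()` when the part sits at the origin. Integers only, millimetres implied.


translate([325, 207, 0]) cube([114, 114, 1134]);
translate([2565, 207, 0]) cube([114, 114, 1134]);
translate([439, 207, 264]) cube([2126, 114, 65]);
translate([439, 207, 978]) cube([2126, 114, 65]);
translate([673, 321, 62]) cube([81, 25, 1086]);
translate([988, 321, 62]) cube([81, 25, 1086]);
translate([1303, 321, 62]) cube([81, 25, 1086]);
translate([1618, 321, 62]) cube([81, 25, 1086]);
translate([1933, 321, 62]) cube([81, 25, 1086]);
translate([2248, 321, 62]) cube([81, 25, 1086]);


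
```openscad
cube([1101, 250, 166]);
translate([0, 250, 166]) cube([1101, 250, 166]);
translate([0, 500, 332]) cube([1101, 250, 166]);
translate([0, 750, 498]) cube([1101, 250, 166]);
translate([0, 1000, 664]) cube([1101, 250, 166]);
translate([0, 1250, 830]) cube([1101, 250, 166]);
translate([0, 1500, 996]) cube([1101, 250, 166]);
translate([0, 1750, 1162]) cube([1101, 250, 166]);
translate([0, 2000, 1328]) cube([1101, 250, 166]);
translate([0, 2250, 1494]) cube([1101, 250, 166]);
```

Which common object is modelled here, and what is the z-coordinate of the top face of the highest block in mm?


A staircase. The total rise is 1660 mm.

10 identical blocks, each offset up and back from the previous — a staircase. Each step is 166 mm tall and there are 10 of them, so the total rise is 10 × 166 = 1660 mm.


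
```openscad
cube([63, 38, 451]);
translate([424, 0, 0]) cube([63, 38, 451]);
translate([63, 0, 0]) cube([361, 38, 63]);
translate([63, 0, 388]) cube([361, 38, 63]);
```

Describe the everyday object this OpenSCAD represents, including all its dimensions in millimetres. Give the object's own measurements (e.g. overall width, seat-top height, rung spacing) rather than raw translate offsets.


A rectangular picture frame lying in the x–z plane (depth along y). The opening is 361 mm wide (x) by 325 mm tall (z), surrounded by a border 63 mm wide on all four sides. The frame is 38 mm deep and is made of two full-height vertical stiles with two horizontal rails fitted between them.


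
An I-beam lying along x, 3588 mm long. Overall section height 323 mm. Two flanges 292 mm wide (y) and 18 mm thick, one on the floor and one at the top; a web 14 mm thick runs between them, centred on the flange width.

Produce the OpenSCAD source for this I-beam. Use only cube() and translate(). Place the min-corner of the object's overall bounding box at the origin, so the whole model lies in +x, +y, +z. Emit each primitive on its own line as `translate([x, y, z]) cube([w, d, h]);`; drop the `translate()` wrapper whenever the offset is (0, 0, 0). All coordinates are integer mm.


cube([3588, 292, 18]);
translate([0, 139, 18]) cube([3588, 14, 287]);
translate([0, 0, 305]) cube([3588, 292, 18]);


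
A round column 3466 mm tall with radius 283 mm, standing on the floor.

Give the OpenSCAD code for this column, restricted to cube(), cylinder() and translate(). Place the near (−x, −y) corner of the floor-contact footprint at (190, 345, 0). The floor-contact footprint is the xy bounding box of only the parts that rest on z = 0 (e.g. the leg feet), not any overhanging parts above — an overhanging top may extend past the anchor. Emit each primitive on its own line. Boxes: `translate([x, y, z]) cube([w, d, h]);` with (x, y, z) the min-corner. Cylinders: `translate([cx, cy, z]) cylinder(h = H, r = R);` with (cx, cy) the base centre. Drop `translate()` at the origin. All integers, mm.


translate([473, 628, 0]) cylinder(h = 3466, r = 283);


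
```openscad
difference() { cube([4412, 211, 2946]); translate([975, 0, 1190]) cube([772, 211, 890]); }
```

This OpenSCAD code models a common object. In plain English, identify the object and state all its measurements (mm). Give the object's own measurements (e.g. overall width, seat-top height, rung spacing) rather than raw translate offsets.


A wall 4412 mm long (x), 211 mm thick (y), 2946 mm tall, with a rectangular window opening cut through it. The opening is 772 mm wide and 890 mm tall; its sill is at z = 1190 mm and its near (−x) edge is 975 mm from the wall's −x end. The opening passes through the full wall thickness.


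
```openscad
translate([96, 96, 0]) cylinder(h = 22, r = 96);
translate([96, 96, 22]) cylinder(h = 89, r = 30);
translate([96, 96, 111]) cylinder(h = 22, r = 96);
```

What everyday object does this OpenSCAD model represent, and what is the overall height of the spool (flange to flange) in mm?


A spool. The overall height is 133 mm.

Three coaxial cylinders, large–small–large — a spool. Two 22 mm flanges and a 89 mm core give 22 + 89 + 22 = 133 mm.


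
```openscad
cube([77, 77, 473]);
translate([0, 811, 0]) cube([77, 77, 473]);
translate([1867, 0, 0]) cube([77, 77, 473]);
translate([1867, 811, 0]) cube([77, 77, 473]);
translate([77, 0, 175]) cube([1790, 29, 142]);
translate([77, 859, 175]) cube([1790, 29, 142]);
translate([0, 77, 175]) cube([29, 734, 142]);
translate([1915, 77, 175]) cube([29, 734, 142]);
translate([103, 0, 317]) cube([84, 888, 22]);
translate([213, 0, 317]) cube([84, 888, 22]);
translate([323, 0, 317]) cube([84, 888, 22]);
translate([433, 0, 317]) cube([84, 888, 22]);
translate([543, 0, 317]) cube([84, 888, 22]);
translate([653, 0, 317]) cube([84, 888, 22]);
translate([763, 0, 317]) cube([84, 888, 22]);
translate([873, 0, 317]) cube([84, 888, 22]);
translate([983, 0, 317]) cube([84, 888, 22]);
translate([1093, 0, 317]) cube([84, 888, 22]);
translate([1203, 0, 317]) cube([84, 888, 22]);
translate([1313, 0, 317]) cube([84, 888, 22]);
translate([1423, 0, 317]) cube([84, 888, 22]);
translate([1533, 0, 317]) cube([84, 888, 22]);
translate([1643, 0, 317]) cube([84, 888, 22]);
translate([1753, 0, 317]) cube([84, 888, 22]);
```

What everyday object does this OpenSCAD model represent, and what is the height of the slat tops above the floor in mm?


A bed frame. The slat-top height is 339 mm.

Four posts, four rails, and a row of slats — a bed frame. Slats sit on the rails at z = 175 + 142 = 317; with slat thickness 22, the top is 339 mm.


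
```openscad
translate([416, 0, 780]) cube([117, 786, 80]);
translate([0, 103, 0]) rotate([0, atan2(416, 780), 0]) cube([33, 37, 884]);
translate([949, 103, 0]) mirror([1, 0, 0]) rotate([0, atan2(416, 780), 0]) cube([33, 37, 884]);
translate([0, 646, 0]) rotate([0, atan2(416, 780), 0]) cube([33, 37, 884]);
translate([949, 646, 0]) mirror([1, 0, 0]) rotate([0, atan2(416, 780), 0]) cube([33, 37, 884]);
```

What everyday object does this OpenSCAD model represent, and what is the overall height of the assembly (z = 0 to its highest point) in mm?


A sawhorse. The overall height is 860 mm.

A beam across two mirrored pairs of raked legs — a sawhorse. The beam's underside is at z = 780 (matching the legs' vertical rise in atan2(416, 780)) and the beam is 80 mm tall, so its top is at 780 + 80 = 860 mm. The raked legs top out at the beam's underside, so that is the highest point.


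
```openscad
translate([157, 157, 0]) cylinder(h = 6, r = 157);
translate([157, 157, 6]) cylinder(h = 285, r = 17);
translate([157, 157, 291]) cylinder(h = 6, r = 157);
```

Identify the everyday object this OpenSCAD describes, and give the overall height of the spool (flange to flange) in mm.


A spool. The overall height is 297 mm.

Three coaxial cylinders, large–small–large — a spool. Two 6 mm flanges and a 285 mm core give 6 + 285 + 6 = 297 mm.


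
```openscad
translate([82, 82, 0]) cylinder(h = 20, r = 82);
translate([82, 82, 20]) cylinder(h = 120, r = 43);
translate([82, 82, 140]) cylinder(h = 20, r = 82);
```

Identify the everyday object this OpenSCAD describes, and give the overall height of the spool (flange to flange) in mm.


A spool. The overall height is 160 mm.

Three coaxial cylinders, large–small–large — a spool. Two 20 mm flanges and a 120 mm core give 20 + 120 + 20 = 160 mm.


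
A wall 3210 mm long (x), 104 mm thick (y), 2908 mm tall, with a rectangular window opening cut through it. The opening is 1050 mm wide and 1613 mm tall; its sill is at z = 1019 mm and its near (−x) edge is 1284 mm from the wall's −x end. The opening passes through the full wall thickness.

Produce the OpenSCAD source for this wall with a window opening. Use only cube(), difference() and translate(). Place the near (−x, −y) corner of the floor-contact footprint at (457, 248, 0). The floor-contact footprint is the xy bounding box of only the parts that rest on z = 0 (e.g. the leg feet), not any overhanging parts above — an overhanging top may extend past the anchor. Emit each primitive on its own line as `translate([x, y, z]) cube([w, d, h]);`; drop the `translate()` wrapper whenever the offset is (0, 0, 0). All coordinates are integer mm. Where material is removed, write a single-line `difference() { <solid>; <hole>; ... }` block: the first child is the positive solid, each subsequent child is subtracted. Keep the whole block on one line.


difference() { translate([457, 248, 0]) cube([3210, 104, 2908]); translate([1741, 248, 1019]) cube([1050, 104, 1613]); }


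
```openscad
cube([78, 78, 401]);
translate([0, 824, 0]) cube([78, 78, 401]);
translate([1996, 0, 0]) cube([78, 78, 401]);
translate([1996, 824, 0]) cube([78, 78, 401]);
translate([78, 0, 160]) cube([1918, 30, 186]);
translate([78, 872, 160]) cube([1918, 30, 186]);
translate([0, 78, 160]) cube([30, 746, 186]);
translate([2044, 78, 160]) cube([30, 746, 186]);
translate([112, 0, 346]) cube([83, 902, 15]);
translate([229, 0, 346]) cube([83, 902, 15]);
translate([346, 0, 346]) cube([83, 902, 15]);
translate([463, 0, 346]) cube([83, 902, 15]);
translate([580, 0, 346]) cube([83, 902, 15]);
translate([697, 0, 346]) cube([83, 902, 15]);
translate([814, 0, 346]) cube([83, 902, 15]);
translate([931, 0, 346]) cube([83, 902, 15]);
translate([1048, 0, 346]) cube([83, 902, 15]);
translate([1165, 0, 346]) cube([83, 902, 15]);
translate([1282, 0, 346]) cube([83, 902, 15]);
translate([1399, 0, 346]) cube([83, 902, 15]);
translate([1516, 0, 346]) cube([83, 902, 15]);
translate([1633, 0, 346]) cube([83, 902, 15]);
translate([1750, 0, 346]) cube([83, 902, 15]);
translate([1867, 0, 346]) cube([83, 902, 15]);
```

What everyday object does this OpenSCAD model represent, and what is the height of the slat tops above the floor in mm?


A bed frame. The slat-top height is 361 mm.

Four posts, four rails, and a row of slats — a bed frame. Slats sit on the rails at z = 160 + 186 = 346; with slat thickness 15, the top is 361 mm.


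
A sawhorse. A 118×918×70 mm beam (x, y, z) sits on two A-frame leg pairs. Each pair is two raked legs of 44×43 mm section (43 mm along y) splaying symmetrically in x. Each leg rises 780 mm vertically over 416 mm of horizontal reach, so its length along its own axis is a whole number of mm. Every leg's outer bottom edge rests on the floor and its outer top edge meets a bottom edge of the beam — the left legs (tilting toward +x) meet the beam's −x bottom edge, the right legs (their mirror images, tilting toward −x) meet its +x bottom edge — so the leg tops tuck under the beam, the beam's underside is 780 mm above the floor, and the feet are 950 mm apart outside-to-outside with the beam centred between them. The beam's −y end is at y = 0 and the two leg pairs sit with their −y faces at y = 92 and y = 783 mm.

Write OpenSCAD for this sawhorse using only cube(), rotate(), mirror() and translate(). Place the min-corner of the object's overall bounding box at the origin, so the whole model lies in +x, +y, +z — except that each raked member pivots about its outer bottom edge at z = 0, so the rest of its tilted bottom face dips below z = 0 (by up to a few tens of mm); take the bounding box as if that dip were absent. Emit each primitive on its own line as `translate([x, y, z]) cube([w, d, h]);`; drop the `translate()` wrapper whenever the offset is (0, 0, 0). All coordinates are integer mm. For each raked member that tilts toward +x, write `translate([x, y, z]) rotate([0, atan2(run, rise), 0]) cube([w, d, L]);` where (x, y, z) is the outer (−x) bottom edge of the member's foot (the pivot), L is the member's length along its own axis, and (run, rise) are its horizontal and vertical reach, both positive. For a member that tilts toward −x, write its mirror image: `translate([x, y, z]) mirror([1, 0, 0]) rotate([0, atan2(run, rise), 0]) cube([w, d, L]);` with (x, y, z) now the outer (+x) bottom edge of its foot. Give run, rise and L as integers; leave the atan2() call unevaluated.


translate([416, 0, 780]) cube([118, 918, 70]);
translate([0, 92, 0]) rotate([0, atan2(416, 780), 0]) cube([44, 43, 884]);
translate([950, 92, 0]) mirror([1, 0, 0]) rotate([0, atan2(416, 780), 0]) cube([44, 43, 884]);
translate([0, 783, 0]) rotate([0, atan2(416, 780), 0]) cube([44, 43, 884]);
translate([950, 783, 0]) mirror([1, 0, 0]) rotate([0, atan2(416, 780), 0]) cube([44, 43, 884]);


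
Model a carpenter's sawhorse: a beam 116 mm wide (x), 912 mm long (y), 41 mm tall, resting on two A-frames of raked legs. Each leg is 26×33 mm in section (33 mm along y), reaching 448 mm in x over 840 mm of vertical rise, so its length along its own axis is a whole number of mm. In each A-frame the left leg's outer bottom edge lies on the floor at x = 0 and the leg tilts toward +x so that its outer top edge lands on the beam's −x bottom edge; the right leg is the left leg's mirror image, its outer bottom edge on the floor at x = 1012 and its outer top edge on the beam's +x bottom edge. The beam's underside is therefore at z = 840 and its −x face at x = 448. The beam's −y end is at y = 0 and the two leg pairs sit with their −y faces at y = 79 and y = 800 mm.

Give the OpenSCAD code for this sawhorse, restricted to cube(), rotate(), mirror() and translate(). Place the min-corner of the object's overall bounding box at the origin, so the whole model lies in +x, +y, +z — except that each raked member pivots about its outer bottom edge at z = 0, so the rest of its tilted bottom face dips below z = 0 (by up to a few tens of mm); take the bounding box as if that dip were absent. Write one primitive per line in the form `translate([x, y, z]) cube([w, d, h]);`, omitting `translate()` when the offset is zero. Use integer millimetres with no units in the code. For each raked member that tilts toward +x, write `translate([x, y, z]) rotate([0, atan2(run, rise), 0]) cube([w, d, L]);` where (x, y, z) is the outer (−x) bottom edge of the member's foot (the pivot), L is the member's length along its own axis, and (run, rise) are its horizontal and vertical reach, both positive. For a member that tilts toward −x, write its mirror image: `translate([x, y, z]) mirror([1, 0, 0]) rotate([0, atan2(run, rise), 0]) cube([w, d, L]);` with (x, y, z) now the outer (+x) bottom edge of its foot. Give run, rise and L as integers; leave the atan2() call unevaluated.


translate([448, 0, 840]) cube([116, 912, 41]);
translate([0, 79, 0]) rotate([0, atan2(448, 840), 0]) cube([26, 33, 952]);
translate([1012, 79, 0]) mirror([1, 0, 0]) rotate([0, atan2(448, 840), 0]) cube([26, 33, 952]);
translate([0, 800, 0]) rotate([0, atan2(448, 840), 0]) cube([26, 33, 952]);
translate([1012, 800, 0]) mirror([1, 0, 0]) rotate([0, atan2(448, 840), 0]) cube([26, 33, 952]);


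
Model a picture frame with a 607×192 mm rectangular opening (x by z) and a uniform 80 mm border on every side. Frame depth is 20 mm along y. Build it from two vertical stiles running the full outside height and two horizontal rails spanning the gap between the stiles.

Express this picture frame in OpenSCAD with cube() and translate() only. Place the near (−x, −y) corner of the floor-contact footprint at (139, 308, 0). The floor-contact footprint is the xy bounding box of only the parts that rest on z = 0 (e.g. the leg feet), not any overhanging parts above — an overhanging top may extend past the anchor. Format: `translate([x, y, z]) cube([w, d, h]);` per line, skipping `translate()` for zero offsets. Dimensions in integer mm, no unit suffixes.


translate([139, 308, 0]) cube([80, 20, 352]);
translate([826, 308, 0]) cube([80, 20, 352]);
translate([219, 308, 0]) cube([607, 20, 80]);
translate([219, 308, 272]) cube([607, 20, 80]);


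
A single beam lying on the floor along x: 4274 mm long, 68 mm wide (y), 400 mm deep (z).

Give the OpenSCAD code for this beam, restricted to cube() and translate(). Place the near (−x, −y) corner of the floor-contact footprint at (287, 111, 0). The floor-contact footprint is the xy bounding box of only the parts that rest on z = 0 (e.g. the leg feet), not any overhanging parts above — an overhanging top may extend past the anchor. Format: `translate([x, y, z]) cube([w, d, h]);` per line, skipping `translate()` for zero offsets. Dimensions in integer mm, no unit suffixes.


translate([287, 111, 0]) cube([4274, 68, 400]);


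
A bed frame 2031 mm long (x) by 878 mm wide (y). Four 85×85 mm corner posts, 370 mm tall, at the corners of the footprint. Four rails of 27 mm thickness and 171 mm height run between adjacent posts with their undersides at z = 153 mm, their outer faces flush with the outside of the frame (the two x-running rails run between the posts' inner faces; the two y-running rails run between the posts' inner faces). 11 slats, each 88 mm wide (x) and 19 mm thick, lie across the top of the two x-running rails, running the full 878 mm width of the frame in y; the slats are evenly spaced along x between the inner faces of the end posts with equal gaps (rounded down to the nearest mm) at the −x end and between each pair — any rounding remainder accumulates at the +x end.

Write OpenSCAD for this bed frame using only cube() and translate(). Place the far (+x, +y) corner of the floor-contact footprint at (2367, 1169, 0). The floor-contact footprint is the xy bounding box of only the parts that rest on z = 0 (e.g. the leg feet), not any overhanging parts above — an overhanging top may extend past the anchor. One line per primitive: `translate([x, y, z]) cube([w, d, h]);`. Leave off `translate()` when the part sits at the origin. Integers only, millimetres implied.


translate([336, 291, 0]) cube([85, 85, 370]);
translate([336, 1084, 0]) cube([85, 85, 370]);
translate([2282, 291, 0]) cube([85, 85, 370]);
translate([2282, 1084, 0]) cube([85, 85, 370]);
translate([421, 291, 153]) cube([1861, 27, 171]);
translate([421, 1142, 153]) cube([1861, 27, 171]);
translate([336, 376, 153]) cube([27, 708, 171]);
translate([2340, 376, 153]) cube([27, 708, 171]);
translate([495, 291, 324]) cube([88, 878, 19]);
translate([657, 291, 324]) cube([88, 878, 19]);
translate([819, 291, 324]) cube([88, 878, 19]);
translate([981, 291, 324]) cube([88, 878, 19]);
translate([1143, 291, 324]) cube([88, 878, 19]);
translate([1305, 291, 324]) cube([88, 878, 19]);
translate([1467, 291, 324]) cube([88, 878, 19]);
translate([1629, 291, 324]) cube([88, 878, 19]);
translate([1791, 291, 324]) cube([88, 878, 19]);
translate([1953, 291, 324]) cube([88, 878, 19]);
translate([2115, 291, 324]) cube([88, 878, 19]);


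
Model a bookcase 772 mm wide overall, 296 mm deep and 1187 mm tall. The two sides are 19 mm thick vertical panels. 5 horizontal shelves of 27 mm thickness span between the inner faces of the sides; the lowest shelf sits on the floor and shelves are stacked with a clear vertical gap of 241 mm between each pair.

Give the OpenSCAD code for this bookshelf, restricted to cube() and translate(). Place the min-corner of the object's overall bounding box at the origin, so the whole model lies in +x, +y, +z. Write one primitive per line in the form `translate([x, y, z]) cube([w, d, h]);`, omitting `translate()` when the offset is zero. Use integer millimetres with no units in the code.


cube([19, 296, 1187]);
translate([753, 0, 0]) cube([19, 296, 1187]);
translate([19, 0, 0]) cube([734, 296, 27]);
translate([19, 0, 268]) cube([734, 296, 27]);
translate([19, 0, 536]) cube([734, 296, 27]);
translate([19, 0, 804]) cube([734, 296, 27]);
translate([19, 0, 1072]) cube([734, 296, 27]);


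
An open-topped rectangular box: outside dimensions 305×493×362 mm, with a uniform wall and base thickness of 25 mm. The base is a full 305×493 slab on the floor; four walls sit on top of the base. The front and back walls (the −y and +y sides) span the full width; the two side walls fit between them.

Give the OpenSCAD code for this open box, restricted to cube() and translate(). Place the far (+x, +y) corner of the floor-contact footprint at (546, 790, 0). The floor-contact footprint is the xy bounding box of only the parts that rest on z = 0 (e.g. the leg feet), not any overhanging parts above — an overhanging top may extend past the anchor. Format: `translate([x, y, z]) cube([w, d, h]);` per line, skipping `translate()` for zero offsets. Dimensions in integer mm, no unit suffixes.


translate([241, 297, 0]) cube([305, 493, 25]);
translate([241, 297, 25]) cube([305, 25, 337]);
translate([241, 765, 25]) cube([305, 25, 337]);
translate([241, 322, 25]) cube([25, 443, 337]);
translate([521, 322, 25]) cube([25, 443, 337]);


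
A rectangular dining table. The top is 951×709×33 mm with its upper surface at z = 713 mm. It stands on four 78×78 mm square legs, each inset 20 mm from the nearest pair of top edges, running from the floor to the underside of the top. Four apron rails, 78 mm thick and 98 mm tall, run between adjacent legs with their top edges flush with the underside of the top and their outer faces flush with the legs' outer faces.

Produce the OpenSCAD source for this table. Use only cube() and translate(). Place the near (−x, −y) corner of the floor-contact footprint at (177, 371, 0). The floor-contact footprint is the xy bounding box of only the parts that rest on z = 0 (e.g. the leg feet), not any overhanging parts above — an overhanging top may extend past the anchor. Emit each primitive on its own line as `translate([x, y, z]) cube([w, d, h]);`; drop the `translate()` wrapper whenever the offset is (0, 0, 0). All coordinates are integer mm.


translate([157, 351, 680]) cube([951, 709, 33]);
translate([177, 371, 0]) cube([78, 78, 680]);
translate([1010, 371, 0]) cube([78, 78, 680]);
translate([177, 962, 0]) cube([78, 78, 680]);
translate([1010, 962, 0]) cube([78, 78, 680]);
translate([255, 371, 582]) cube([755, 78, 98]);
translate([255, 962, 582]) cube([755, 78, 98]);
translate([177, 449, 582]) cube([78, 513, 98]);
translate([1010, 449, 582]) cube([78, 513, 98]);


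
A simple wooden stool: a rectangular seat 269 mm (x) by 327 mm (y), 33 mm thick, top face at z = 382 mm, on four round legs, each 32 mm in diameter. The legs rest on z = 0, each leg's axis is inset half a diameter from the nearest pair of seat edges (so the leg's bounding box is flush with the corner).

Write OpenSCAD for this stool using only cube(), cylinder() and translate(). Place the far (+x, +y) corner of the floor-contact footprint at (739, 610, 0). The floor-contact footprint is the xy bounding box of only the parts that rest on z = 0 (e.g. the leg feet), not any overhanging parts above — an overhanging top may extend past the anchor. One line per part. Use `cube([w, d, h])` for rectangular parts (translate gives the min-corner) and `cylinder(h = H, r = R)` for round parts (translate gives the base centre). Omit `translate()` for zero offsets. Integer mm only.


translate([470, 283, 349]) cube([269, 327, 33]);
translate([486, 299, 0]) cylinder(h = 349, r = 16);
translate([723, 299, 0]) cylinder(h = 349, r = 16);
translate([486, 594, 0]) cylinder(h = 349, r = 16);
translate([723, 594, 0]) cylinder(h = 349, r = 16);


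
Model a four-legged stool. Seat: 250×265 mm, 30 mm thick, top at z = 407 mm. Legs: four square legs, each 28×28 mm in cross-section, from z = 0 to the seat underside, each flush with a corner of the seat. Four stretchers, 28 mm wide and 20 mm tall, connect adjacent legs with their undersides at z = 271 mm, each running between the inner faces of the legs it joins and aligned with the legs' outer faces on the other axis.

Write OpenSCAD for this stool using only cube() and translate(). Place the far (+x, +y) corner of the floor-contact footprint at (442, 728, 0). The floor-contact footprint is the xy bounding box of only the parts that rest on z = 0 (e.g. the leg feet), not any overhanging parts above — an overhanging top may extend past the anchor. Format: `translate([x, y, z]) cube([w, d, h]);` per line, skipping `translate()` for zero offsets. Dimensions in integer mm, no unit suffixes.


translate([192, 463, 377]) cube([250, 265, 30]);
translate([192, 463, 0]) cube([28, 28, 377]);
translate([414, 463, 0]) cube([28, 28, 377]);
translate([192, 700, 0]) cube([28, 28, 377]);
translate([414, 700, 0]) cube([28, 28, 377]);
translate([220, 463, 271]) cube([194, 28, 20]);
translate([220, 700, 271]) cube([194, 28, 20]);
translate([192, 491, 271]) cube([28, 209, 20]);
translate([414, 491, 271]) cube([28, 209, 20]);


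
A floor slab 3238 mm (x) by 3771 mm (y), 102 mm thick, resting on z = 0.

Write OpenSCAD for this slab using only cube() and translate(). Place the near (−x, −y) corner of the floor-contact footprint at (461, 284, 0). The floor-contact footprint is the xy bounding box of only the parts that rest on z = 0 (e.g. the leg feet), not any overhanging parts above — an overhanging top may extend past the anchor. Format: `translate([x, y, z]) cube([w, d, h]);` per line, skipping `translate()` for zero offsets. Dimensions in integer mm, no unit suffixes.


translate([461, 284, 0]) cube([3238, 3771, 102]);


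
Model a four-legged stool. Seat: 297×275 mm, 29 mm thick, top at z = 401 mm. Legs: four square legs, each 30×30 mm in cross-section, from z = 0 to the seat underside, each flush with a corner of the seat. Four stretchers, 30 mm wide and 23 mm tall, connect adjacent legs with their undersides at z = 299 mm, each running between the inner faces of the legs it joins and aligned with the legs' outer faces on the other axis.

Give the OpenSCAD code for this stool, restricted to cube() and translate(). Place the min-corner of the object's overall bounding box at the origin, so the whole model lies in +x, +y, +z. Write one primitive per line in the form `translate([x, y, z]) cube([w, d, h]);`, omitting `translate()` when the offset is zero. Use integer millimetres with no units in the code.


translate([0, 0, 372]) cube([297, 275, 29]);
cube([30, 30, 372]);
translate([267, 0, 0]) cube([30, 30, 372]);
translate([0, 245, 0]) cube([30, 30, 372]);
translate([267, 245, 0]) cube([30, 30, 372]);
translate([30, 0, 299]) cube([237, 30, 23]);
translate([30, 245, 299]) cube([237, 30, 23]);
translate([0, 30, 299]) cube([30, 215, 23]);
translate([267, 30, 299]) cube([30, 215, 23]);


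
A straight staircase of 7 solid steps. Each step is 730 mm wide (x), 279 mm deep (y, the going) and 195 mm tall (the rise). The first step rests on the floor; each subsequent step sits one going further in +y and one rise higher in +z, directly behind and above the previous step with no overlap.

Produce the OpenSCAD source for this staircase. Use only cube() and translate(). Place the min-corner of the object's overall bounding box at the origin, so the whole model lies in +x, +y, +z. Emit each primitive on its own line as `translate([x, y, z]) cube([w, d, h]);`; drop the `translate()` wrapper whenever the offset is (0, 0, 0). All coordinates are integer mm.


cube([730, 279, 195]);
translate([0, 279, 195]) cube([730, 279, 195]);
translate([0, 558, 390]) cube([730, 279, 195]);
translate([0, 837, 585]) cube([730, 279, 195]);
translate([0, 1116, 780]) cube([730, 279, 195]);
translate([0, 1395, 975]) cube([730, 279, 195]);
translate([0, 1674, 1170]) cube([730, 279, 195]);


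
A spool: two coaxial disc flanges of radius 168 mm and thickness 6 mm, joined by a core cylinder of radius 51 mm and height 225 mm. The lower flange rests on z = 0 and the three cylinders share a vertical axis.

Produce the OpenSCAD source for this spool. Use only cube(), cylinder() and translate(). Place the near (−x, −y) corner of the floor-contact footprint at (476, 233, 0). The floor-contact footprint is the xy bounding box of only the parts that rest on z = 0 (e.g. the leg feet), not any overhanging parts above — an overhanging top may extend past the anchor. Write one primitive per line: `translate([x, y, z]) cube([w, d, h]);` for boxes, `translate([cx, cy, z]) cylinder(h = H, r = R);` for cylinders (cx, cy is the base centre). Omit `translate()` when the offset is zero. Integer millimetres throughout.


translate([644, 401, 0]) cylinder(h = 6, r = 168);
translate([644, 401, 6]) cylinder(h = 225, r = 51);
translate([644, 401, 231]) cylinder(h = 6, r = 168);


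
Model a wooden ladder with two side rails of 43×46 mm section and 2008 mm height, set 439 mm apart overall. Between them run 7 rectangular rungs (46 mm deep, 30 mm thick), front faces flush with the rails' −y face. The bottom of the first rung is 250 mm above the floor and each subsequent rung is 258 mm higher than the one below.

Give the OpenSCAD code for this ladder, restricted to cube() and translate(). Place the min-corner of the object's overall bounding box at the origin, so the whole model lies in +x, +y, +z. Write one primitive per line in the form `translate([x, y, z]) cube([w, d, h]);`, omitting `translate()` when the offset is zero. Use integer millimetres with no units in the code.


// rung span = 439 - 2*43 = 353
// rung[k] z = 250 + k*258
cube([43, 46, 2008]);
translate([396, 0, 0]) cube([43, 46, 2008]);
translate([43, 0, 250]) cube([353, 46, 30]);
translate([43, 0, 508]) cube([353, 46, 30]);
translate([43, 0, 766]) cube([353, 46, 30]);
translate([43, 0, 1024]) cube([353, 46, 30]);
translate([43, 0, 1282]) cube([353, 46, 30]);
translate([43, 0, 1540]) cube([353, 46, 30]);
translate([43, 0, 1798]) cube([353, 46, 30]);
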